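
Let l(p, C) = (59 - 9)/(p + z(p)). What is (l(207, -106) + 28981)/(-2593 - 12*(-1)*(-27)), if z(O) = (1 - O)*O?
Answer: -245961737/24756579 ≈ -9.9352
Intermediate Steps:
z(O) = O*(1 - O)
l(p, C) = 50/(p + p*(1 - p)) (l(p, C) = (59 - 9)/(p + p*(1 - p)) = 50/(p + p*(1 - p)))
(l(207, -106) + 28981)/(-2593 - 12*(-1)*(-27)) = (-50/(207*(-2 + 207)) + 28981)/(-2593 - 12*(-1)*(-27)) = (-50*1/207/205 + 28981)/(-2593 + 12*(-27)) = (-50*1/207*1/205 + 28981)/(-2593 - 324) = (-10/8487 + 28981)/(-2917) = (245961737/8487)*(-1/2917) = -245961737/24756579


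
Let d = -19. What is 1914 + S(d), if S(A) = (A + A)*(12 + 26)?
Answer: 470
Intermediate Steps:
S(A) = 76*A (S(A) = (2*A)*38 = 76*A)
1914 + S(d) = 1914 + 76*(-19) = 1914 - 1444 = 470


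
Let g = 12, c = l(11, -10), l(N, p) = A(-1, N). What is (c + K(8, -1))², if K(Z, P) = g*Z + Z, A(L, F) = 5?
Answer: 11881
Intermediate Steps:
l(N, p) = 5
c = 5
K(Z, P) = 13*Z (K(Z, P) = 12*Z + Z = 13*Z)
(c + K(8, -1))² = (5 + 13*8)² = (5 + 104)² = 109² = 11881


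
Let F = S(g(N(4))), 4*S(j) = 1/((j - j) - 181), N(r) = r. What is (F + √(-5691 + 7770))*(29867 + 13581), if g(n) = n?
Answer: -10862/181 + 130344*√231 ≈ 1.9810e+6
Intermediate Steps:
S(j) = -1/724 (S(j) = 1/(4*((j - j) - 181)) = 1/(4*(0 - 181)) = (¼)/(-181) = (¼)*(-1/181) = -1/724)
F = -1/724 ≈ -0.0013812
(F + √(-5691 + 7770))*(29867 + 13581) = (-1/724 + √(-5691 + 7770))*(29867 + 13581) = (-1/724 + √2079)*43448 = (-1/724 + 3*√231)*43448 = -10862/181 + 130344*√231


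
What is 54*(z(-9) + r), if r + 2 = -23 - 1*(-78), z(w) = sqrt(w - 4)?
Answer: 2862 + 54*I*sqrt(13) ≈ 2862.0 + 194.7*I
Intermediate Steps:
z(w) = sqrt(-4 + w)
r = 53 (r = -2 + (-23 - 1*(-78)) = -2 + (-23 + 78) = -2 + 55 = 53)
54*(z(-9) + r) = 54*(sqrt(-4 - 9) + 53) = 54*(sqrt(-13) + 53) = 54*(I*sqrt(13) + 53) = 54*(53 + I*sqrt(13)) = 2862 + 54*I*sqrt(13)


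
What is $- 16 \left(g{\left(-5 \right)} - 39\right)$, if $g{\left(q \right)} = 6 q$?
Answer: $1104$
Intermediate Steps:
$- 16 \left(g{\left(-5 \right)} - 39\right) = - 16 \left(6 \left(-5\right) - 39\right) = - 16 \left(-30 - 39\right) = \left(-16\right) \left(-69\right) = 1104$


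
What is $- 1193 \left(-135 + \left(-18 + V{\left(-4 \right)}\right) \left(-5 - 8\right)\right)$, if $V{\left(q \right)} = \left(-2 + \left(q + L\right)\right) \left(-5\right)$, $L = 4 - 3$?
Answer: $269618$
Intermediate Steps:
$L = 1$ ($L = 4 - 3 = 1$)
$V{\left(q \right)} = 5 - 5 q$ ($V{\left(q \right)} = \left(-2 + \left(q + 1\right)\right) \left(-5\right) = \left(-2 + \left(1 + q\right)\right) \left(-5\right) = \left(-1 + q\right) \left(-5\right) = 5 - 5 q$)
$- 1193 \left(-135 + \left(-18 + V{\left(-4 \right)}\right) \left(-5 - 8\right)\right) = - 1193 \left(-135 + \left(-18 + \left(5 - -20\right)\right) \left(-5 - 8\right)\right) = - 1193 \left(-135 + \left(-18 + \left(5 + 20\right)\right) \left(-13\right)\right) = - 1193 \left(-135 + \left(-18 + 25\right) \left(-13\right)\right) = - 1193 \left(-135 + 7 \left(-13\right)\right) = - 1193 \left(-135 - 91\right) = \left(-1193\right) \left(-226\right) = 269618$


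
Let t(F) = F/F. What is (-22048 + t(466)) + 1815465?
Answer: 1793418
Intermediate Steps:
t(F) = 1
(-22048 + t(466)) + 1815465 = (-22048 + 1) + 1815465 = -22047 + 1815465 = 1793418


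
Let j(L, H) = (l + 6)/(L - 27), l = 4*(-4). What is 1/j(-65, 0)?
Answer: 46/5 ≈ 9.2000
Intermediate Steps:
l = -16
j(L, H) = -10/(-27 + L) (j(L, H) = (-16 + 6)/(L - 27) = -10/(-27 + L))
1/j(-65, 0) = 1/(-10/(-27 - 65)) = 1/(-10/(-92)) = 1/(-10*(-1/92)) = 1/(5/46) = 46/5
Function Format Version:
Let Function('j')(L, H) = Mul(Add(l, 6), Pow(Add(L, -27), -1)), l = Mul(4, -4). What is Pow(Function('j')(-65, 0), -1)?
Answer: Rational(46, 5) ≈ 9.2000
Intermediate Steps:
l = -16
Function('j')(L, H) = Mul(-10, Pow(Add(-27, L), -1)) (Function('j')(L, H) = Mul(Add(-16, 6), Pow(Add(L, -27), -1)) = Mul(-10, Pow(Add(-27, L), -1)))
Pow(Function('j')(-65, 0), -1) = Pow(Mul(-10, Pow(Add(-27, -65), -1)), -1) = Pow(Mul(-10, Pow(-92, -1)), -1) = Pow(Mul(-10, Rational(-1, 92)), -1) = Pow(Rational(5, 46), -1) = Rational(46, 5)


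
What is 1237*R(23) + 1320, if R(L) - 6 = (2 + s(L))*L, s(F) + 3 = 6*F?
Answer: 3906529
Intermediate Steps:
s(F) = -3 + 6*F
R(L) = 6 + L*(-1 + 6*L) (R(L) = 6 + (2 + (-3 + 6*L))*L = 6 + (-1 + 6*L)*L = 6 + L*(-1 + 6*L))
1237*R(23) + 1320 = 1237*(6 - 1*23 + 6*23²) + 1320 = 1237*(6 - 23 + 6*529) + 1320 = 1237*(6 - 23 + 3174) + 1320 = 1237*3157 + 1320 = 3905209 + 1320 = 3906529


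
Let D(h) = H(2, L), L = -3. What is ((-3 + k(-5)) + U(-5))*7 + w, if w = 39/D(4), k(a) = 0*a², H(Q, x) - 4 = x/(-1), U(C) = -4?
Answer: -304/7 ≈ -43.429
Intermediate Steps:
H(Q, x) = 4 - x (H(Q, x) = 4 + x/(-1) = 4 + x*(-1) = 4 - x)
D(h) = 7 (D(h) = 4 - 1*(-3) = 4 + 3 = 7)
k(a) = 0
w = 39/7 ≈ 5.5714
((-3 + k(-5)) + U(-5))*7 + w = ((-3 + 0) - 4)*7 + 39/7 = (-3 - 4)*7 + 39/7 = -7*7 + 39/7 = -49 + 39/7 = -304/7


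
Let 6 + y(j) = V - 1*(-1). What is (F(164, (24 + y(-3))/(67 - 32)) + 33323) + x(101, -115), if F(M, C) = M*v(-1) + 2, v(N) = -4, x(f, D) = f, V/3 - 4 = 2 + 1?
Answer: 32770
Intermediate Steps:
V = 21 (V = 12 + 3*(2 + 1) = 12 + 3*3 = 12 + 9 = 21)
y(j) = 16 (y(j) = -6 + (21 - 1*(-1)) = -6 + (21 + 1) = -6 + 22 = 16)
F(M, C) = 2 - 4*M (F(M, C) = M*(-4) + 2 = -4*M + 2 = 2 - 4*M)
(F(164, (24 + y(-3))/(67 - 32)) + 33323) + x(101, -115) = ((2 - 4*164) + 33323) + 101 = ((2 - 656) + 33323) + 101 = (-654 + 33323) + 101 = 32669 + 101 = 32770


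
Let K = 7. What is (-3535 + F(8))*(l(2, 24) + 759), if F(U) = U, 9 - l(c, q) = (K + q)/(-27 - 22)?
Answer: -132837401/49 ≈ -2.7110e+6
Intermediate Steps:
l(c, q) = 64/7 + q/49 (l(c, q) = 9 - (7 + q)/(-27 - 22) = 9 - (7 + q)/(-49) = 9 - (7 + q)*(-1)/49 = 9 - (-1/7 - q/49) = 9 + (1/7 + q/49) = 64/7 + q/49)
(-3535 + F(8))*(l(2, 24) + 759) = (-3535 + 8)*((64/7 + (1/49)*24) + 759) = -3527*((64/7 + 24/49) + 759) = -3527*(472/49 + 759) = -3527*37663/49 = -132837401/49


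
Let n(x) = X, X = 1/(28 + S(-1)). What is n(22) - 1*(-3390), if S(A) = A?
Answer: 91531/27 ≈ 3390.0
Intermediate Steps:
X = 1/27 (X = 1/(28 - 1) = 1/27 ≈ 0.037037)
n(x) = 1/27
n(22) - 1*(-3390) = 1/27 - 1*(-3390) = 1/27 + 3390 = 91531/27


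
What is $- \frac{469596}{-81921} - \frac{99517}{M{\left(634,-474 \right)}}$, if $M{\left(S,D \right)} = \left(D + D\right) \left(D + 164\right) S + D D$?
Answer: $\frac{4171068741479}{727710468996} \approx 5.7318$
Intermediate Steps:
$M{\left(S,D \right)} = D^{2} + 2 D S \left(164 + D\right)$ ($M{\left(S,D \right)} = 2 D \left(164 + D\right) S + D^{2} = 2 D S \left(164 + D\right) + D^{2} = D^{2} + 2 D S \left(164 + D\right)$)
$- \frac{469596}{-81921} - \frac{99517}{M{\left(634,-474 \right)}} = - \frac{469596}{-81921} - \frac{99517}{\left(-474\right) \left(-474 + 328 \cdot 634 + 2 \left(-474\right) 634\right)} = \left(-469596\right) \left(- \frac{1}{81921}\right) - \frac{99517}{\left(-474\right) \left(-474 + 207952 - 601032\right)} = \frac{156532}{27307} - \frac{99517}{\left(-474\right) \left(-393554\right)} = \frac{156532}{27307} - \frac{99517}{186544596} = \frac{4171068741479}{727710468996}$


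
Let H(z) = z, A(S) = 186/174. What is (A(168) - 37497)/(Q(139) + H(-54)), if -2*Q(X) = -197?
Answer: -2174764/2581 ≈ -842.61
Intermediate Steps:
A(S) = 31/29 (A(S) = 186*(1/174) = 31/29)
Q(X) = 197/2 (Q(X) = -½*(-197) = 197/2)
(A(168) - 37497)/(Q(139) + H(-54)) = (31/29 - 37497)/(197/2 - 54) = -1087382/(29*89/2) = -1087382/29*2/89 = -2174764/2581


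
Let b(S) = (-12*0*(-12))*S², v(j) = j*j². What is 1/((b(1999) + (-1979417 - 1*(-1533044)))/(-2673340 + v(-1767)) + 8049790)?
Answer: 5519758003/44432892775415743 ≈ 1.2423e-7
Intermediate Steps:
v(j) = j³
b(S) = 0 (b(S) = (0*(-12))*S² = 0*S² = 0)
1/((b(1999) + (-1979417 - 1*(-1533044)))/(-2673340 + v(-1767)) + 8049790) = 1/((0 + (-1979417 - 1*(-1533044)))/(-2673340 + (-1767)³) + 8049790) = 1/((0 + (-1979417 + 1533044))/(-2673340 - 5517084663) + 8049790) = 1/((0 - 446373)/(-5519758003) + 8049790) = 1/(-446373*(-1/5519758003) + 8049790) = 1/(446373/5519758003 + 8049790) = 1/(44432892775415743/5519758003) = 5519758003/44432892775415743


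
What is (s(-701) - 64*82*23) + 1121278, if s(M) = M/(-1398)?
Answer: 1398803153/1398 ≈ 1.0006e+6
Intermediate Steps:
s(M) = -M/1398 (s(M) = M*(-1/1398) = -M/1398)
(s(-701) - 64*82*23) + 1121278 = (-1/1398*(-701) - 64*82*23) + 1121278 = (701/1398 - 5248*23) + 1121278 = (701/1398 - 120704) + 1121278 = -168743491/1398 + 1121278 = 1398803153/1398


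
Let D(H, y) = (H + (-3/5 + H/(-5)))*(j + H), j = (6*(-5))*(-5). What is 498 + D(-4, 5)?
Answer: -284/5 ≈ -56.800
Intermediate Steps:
j = 150 (j = -30*(-5) = 150)
D(H, y) = (150 + H)*(-⅗ + 4*H/5) (D(H, y) = (H + (-3/5 + H/(-5)))*(150 + H) = (H + (-3*⅕ + H*(-⅕)))*(150 + H) = (H + (-⅗ - H/5))*(150 + H) = (-⅗ + 4*H/5)*(150 + H) = (150 + H)*(-⅗ + 4*H/5))
498 + D(-4, 5) = 498 + (-90 + (⅘)*(-4)² + (597/5)*(-4)) = 498 + (-90 + (⅘)*16 - 2388/5) = 498 + (-90 + 64/5 - 2388/5) = 498 - 2774/5 = -284/5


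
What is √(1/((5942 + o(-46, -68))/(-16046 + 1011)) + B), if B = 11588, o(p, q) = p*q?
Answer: 5*√1525038870/1814 ≈ 107.64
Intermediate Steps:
√(1/((5942 + o(-46, -68))/(-16046 + 1011)) + B) = √(1/((5942 - 46*(-68))/(-16046 + 1011)) + 11588) = √(1/((5942 + 3128)/(-15035)) + 11588) = √(1/(9070*(-1/15035)) + 11588) = √(1/(-1814/3007) + 11588) = √(-3007/1814 + 11588) = √(21017625/1814) = 5*√1525038870/1814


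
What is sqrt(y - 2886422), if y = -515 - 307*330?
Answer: I*sqrt(2988247) ≈ 1728.7*I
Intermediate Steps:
y = -101825 (y = -515 - 101310 = -101825)
sqrt(y - 2886422) = sqrt(-101825 - 2886422) = sqrt(-2988247) = I*sqrt(2988247)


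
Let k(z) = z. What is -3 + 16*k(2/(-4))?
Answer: -11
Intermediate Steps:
-3 + 16*k(2/(-4)) = -3 + 16*(2/(-4)) = -3 + 16*(2*(-¼)) = -3 + 16*(-½) = -3 - 8 = -11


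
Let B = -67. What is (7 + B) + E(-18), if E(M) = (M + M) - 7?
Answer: -103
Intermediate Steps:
E(M) = -7 + 2*M (E(M) = 2*M - 7 = -7 + 2*M)
(7 + B) + E(-18) = (7 - 67) + (-7 + 2*(-18)) = -60 + (-7 - 36) = -60 - 43 = -103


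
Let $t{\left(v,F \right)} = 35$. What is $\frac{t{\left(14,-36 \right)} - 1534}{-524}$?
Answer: $\frac{1499}{524} \approx 2.8607$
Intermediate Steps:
$\frac{t{\left(14,-36 \right)} - 1534}{-524} = \frac{35 - 1534}{-524} = \left(- \frac{1}{524}\right) \left(-1499\right) = \frac{1499}{524}$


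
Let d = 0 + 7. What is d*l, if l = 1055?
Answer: 7385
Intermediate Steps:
d = 7
d*l = 7*1055 = 7385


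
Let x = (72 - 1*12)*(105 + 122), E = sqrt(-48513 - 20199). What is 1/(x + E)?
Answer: 1135/15464426 - I*sqrt(17178)/92786556 ≈ 7.3394e-5 - 1.4125e-6*I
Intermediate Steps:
E = 2*I*sqrt(17178) (E = sqrt(-68712) = 2*I*sqrt(17178) ≈ 262.13*I)
x = 13620 (x = (72 - 12)*227 = 60*227 = 13620)
1/(x + E) = 1/(13620 + 2*I*sqrt(17178))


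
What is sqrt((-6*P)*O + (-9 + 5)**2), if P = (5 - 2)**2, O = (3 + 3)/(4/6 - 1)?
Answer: 2*sqrt(247) ≈ 31.432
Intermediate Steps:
O = -18 (O = 6/(4*(1/6) - 1) = 6/(2/3 - 1) = 6/(-1/3) = 6*(-3) = -18)
P = 9 (P = 3**2 = 9)
sqrt((-6*P)*O + (-9 + 5)**2) = sqrt(-6*9*(-18) + (-9 + 5)**2) = sqrt(-54*(-18) + (-4)**2) = sqrt(972 + 16) = sqrt(988) = 2*sqrt(247)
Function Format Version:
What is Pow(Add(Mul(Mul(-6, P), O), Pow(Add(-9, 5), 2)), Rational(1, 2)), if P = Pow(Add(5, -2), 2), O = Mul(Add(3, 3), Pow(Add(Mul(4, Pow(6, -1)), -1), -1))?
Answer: Mul(2, Pow(247, Rational(1, 2))) ≈ 31.432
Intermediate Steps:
O = -18 (O = Mul(6, Pow(Add(Mul(4, Rational(1, 6)), -1), -1)) = Mul(6, Pow(Add(Rational(2, 3), -1), -1)) = Mul(6, Pow(Rational(-1, 3), -1)) = Mul(6, -3) = -18)
P = 9 (P = Pow(3, 2) = 9)
Pow(Add(Mul(Mul(-6, P), O), Pow(Add(-9, 5), 2)), Rational(1, 2)) = Pow(Add(Mul(Mul(-6, 9), -18), Pow(Add(-9, 5), 2)), Rational(1, 2)) = Pow(Add(Mul(-54, -18), Pow(-4, 2)), Rational(1, 2)) = Pow(Add(972, 16), Rational(1, 2)) = Pow(988, Rational(1, 2)) = Mul(2, Pow(247, Rational(1, 2)))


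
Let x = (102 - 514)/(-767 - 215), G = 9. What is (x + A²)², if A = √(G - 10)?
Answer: 81225/241081 ≈ 0.33692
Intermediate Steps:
A = I (A = √(9 - 10) = √(-1) = I ≈ 1.0*I)
x = 206/491 (x = -412/(-982) = -412*(-1/982) = 206/491 ≈ 0.41955)
(x + A²)² = (206/491 + I²)² = (206/491 - 1)² = (-285/491)² = 81225/241081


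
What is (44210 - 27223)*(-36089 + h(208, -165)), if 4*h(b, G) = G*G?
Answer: -1989704297/4 ≈ -4.9743e+8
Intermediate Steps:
h(b, G) = G**2/4 (h(b, G) = (G*G)/4 = G**2/4)
(44210 - 27223)*(-36089 + h(208, -165)) = (44210 - 27223)*(-36089 + (1/4)*(-165)**2) = 16987*(-36089 + (1/4)*27225) = 16987*(-36089 + 27225/4) = 16987*(-117131/4) = -1989704297/4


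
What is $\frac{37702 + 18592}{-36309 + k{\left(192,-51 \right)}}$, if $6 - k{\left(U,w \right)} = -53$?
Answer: $- \frac{28147}{18125} \approx -1.5529$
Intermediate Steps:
$k{\left(U,w \right)} = 59$ ($k{\left(U,w \right)} = 6 - -53 = 6 + 53 = 59$)
$\frac{37702 + 18592}{-36309 + k{\left(192,-51 \right)}} = \frac{37702 + 18592}{-36309 + 59} = \frac{56294}{-36250} = 56294 \left(- \frac{1}{36250}\right) = - \frac{28147}{18125}$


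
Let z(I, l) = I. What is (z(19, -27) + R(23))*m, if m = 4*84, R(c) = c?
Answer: 14112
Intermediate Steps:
m = 336
(z(19, -27) + R(23))*m = (19 + 23)*336 = 42*336 = 14112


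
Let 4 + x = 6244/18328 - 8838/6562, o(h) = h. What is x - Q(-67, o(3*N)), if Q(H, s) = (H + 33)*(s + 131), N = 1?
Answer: 68417556967/15033542 ≈ 4551.0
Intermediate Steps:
x = -75260385/15033542 (x = -4 + (6244/18328 - 8838/6562) = -4 + (6244*(1/18328) - 8838*1/6562) = -4 + (1561/4582 - 4419/3281) = -4 - 15126217/15033542 = -75260385/15033542 ≈ -5.0062)
Q(H, s) = (33 + H)*(131 + s)
x - Q(-67, o(3*N)) = -75260385/15033542 - (4323 + 33*(3*1) + 131*(-67) - 201) = -75260385/15033542 - (4323 + 33*3 - 8777 - 67*3) = -75260385/15033542 - (4323 + 99 - 8777 - 201) = -75260385/15033542 - 1*(-4556) = -75260385/15033542 + 4556 = 68417556967/15033542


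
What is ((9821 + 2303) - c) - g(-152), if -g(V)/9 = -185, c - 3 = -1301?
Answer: 11757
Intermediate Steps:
c = -1298 (c = 3 - 1301 = -1298)
g(V) = 1665 (g(V) = -9*(-185) = 1665)
((9821 + 2303) - c) - g(-152) = ((9821 + 2303) - 1*(-1298)) - 1*1665 = (12124 + 1298) - 1665 = 13422 - 1665 = 11757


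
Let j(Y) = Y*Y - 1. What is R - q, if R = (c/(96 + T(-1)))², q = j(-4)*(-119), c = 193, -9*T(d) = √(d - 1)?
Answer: 3*(1028160*√2 + 445169653*I)/(2*(864*√2 + 373247*I)) ≈ 1789.0 + 0.013231*I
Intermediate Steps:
T(d) = -√(-1 + d)/9 (T(d) = -√(d - 1)/9 = -√(-1 + d)/9)
j(Y) = -1 + Y² (j(Y) = Y² - 1 = -1 + Y²)
q = -1785 (q = (-1 + (-4)²)*(-119) = (-1 + 16)*(-119) = 15*(-119) = -1785)
R = 37249/(96 - I*√2/9)² (R = (193/(96 - √(-1 - 1)/9))² = (193/(96 - I*√2/9))² = 37249/(96 - I*√2/9)² ≈ 4.0417 + 0.013231*I)
R - q = 3017169/(864 - I*√2)² - 1*(-1785) = 3017169/(864 - I*√2)² + 1785 = 1785 + 3017169/(864 - I*√2)²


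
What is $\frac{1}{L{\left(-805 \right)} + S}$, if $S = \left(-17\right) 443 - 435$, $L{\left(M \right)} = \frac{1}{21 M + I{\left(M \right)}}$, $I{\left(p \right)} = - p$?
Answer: $- \frac{16100}{128252601} \approx -0.00012553$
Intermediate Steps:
$L{\left(M \right)} = \frac{1}{20 M}$ ($L{\left(M \right)} = \frac{1}{21 M - M} = \frac{1}{20 M}$)
$S = -7966$ ($S = -7531 - 435 = -7966$)
$\frac{1}{L{\left(-805 \right)} + S} = \frac{1}{\frac{1}{20 \left(-805\right)} - 7966} = \frac{1}{\frac{1}{20} \left(- \frac{1}{805}\right) - 7966} = \frac{1}{- \frac{1}{16100} - 7966} = \frac{1}{- \frac{128252601}{16100}} = - \frac{16100}{128252601}$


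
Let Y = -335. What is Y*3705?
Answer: -1241175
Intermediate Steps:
Y*3705 = -335*3705 = -1241175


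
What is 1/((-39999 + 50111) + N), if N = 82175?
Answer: 1/92287 ≈ 1.0836e-5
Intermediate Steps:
1/((-39999 + 50111) + N) = 1/((-39999 + 50111) + 82175) = 1/(10112 + 82175) = 1/92287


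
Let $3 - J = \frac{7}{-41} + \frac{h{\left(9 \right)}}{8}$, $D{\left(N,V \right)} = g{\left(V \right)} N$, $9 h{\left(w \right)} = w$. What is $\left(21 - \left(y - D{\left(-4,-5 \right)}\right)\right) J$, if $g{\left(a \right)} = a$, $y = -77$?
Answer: $\frac{58941}{164} \approx 359.4$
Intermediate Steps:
$h{\left(w \right)} = \frac{w}{9}$
$D{\left(N,V \right)} = N V$ ($D{\left(N,V \right)} = V N = N V$)
$J = \frac{999}{328}$ ($J = 3 - \left(\frac{7}{-41} + \frac{\frac{1}{9} \cdot 9}{8}\right) = 3 - \left(7 \left(- \frac{1}{41}\right) + 1 \cdot \frac{1}{8}\right) = 3 - \left(- \frac{7}{41} + \frac{1}{8}\right) = 3 - - \frac{15}{328} = 3 + \frac{15}{328} = \frac{999}{328} \approx 3.0457$)
$\left(21 - \left(y - D{\left(-4,-5 \right)}\right)\right) J = \left(21 - -97\right) \frac{999}{328} = \left(21 + \left(20 + 77\right)\right) \frac{999}{328} = \left(21 + 97\right) \frac{999}{328} = 118 \cdot \frac{999}{328} = \frac{58941}{164}$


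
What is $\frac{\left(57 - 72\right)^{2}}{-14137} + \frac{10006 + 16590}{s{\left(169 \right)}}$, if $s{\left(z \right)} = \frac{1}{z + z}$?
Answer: $\frac{127083826151}{14137} \approx 8.9894 \cdot 10^{6}$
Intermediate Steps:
$s{\left(z \right)} = \frac{1}{2 z}$
$\frac{\left(57 - 72\right)^{2}}{-14137} + \frac{10006 + 16590}{s{\left(169 \right)}} = \frac{\left(57 - 72\right)^{2}}{-14137} + \frac{10006 + 16590}{\frac{1}{2} \cdot \frac{1}{169}} = \left(-15\right)^{2} \left(- \frac{1}{14137}\right) + \frac{26596}{\frac{1}{2} \cdot \frac{1}{169}} = 225 \left(- \frac{1}{14137}\right) + 26596 \frac{1}{\frac{1}{338}} = - \frac{225}{14137} + 26596 \cdot 338 = - \frac{225}{14137} + 8989448 = \frac{127083826151}{14137}$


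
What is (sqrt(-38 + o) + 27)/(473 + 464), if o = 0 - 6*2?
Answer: 27/937 + 5*I*sqrt(2)/937 ≈ 0.028815 + 0.0075465*I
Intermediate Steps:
o = -12 (o = 0 - 12 = -12)
(sqrt(-38 + o) + 27)/(473 + 464) = (sqrt(-38 - 12) + 27)/(473 + 464) = (sqrt(-50) + 27)/937 = (5*I*sqrt(2) + 27)*(1/937) = (27 + 5*I*sqrt(2))*(1/937) = 27/937 + 5*I*sqrt(2)/937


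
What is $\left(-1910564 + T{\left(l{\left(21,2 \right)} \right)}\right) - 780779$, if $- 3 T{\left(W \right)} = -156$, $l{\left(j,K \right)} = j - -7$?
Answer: $-2691291$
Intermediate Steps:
$l{\left(j,K \right)} = 7 + j$ ($l{\left(j,K \right)} = j + 7 = 7 + j$)
$T{\left(W \right)} = 52$ ($T{\left(W \right)} = \left(- \frac{1}{3}\right) \left(-156\right) = 52$)
$\left(-1910564 + T{\left(l{\left(21,2 \right)} \right)}\right) - 780779 = \left(-1910564 + 52\right) - 780779 = -1910512 + \left(-1214978 + 434199\right) = -1910512 - 780779 = -2691291$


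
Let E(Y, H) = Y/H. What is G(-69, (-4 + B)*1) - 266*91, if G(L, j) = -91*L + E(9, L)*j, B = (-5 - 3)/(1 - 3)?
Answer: -17927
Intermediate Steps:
B = 4 (B = -8/(-2) = -8*(-1/2) = 4)
G(L, j) = -91*L + 9*j/L (G(L, j) = -91*L + (9/L)*j = -91*L + 9*j/L)
G(-69, (-4 + B)*1) - 266*91 = (-91*(-69) + 9*((-4 + 4)*1)/(-69)) - 266*91 = (6279 + 9*(0*1)*(-1/69)) - 1*24206 = (6279 + 9*0*(-1/69)) - 24206 = (6279 + 0) - 24206 = 6279 - 24206 = -17927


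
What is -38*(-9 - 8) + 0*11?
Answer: 646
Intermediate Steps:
-38*(-9 - 8) + 0*11 = -38*(-17) + 0 = 646 + 0 = 646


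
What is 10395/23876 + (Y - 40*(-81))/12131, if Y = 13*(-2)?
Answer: 202839209/289639756 ≈ 0.70032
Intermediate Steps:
Y = -26
10395/23876 + (Y - 40*(-81))/12131 = 10395/23876 + (-26 - 40*(-81))/12131 = 10395*(1/23876) + (-26 + 3240)*(1/12131) = 10395/23876 + 3214*(1/12131) = 10395/23876 + 3214/12131 = 202839209/289639756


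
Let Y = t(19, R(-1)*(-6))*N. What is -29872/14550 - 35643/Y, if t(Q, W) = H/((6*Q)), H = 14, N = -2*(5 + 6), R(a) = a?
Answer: 14777960881/1120350 ≈ 13190.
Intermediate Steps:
N = -22 (N = -2*11 = -22)
t(Q, W) = 7/(3*Q) (t(Q, W) = 14/((6*Q)) = 14*(1/(6*Q)) = 7/(3*Q))
Y = -154/57 (Y = ((7/3)/19)*(-22) = ((7/3)*(1/19))*(-22) = (7/57)*(-22) = -154/57 ≈ -2.7018)
-29872/14550 - 35643/Y = -29872/14550 - 35643/(-154/57) = -29872*1/14550 - 35643*(-57/154) = -14936/7275 + 2031651/154 = 14777960881/1120350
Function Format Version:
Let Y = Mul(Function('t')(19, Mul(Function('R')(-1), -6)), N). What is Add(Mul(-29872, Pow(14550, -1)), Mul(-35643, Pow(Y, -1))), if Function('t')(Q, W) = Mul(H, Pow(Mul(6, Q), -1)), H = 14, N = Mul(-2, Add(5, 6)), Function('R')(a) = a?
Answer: Rational(14777960881, 1120350) ≈ 13190.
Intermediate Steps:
N = -22 (N = Mul(-2, 11) = -22)
Function('t')(Q, W) = Mul(Rational(7, 3), Pow(Q, -1)) (Function('t')(Q, W) = Mul(14, Pow(Mul(6, Q), -1)) = Mul(14, Mul(Rational(1, 6), Pow(Q, -1))) = Mul(Rational(7, 3), Pow(Q, -1)))
Y = Rational(-154, 57) (Y = Mul(Mul(Rational(7, 3), Pow(19, -1)), -22) = Mul(Mul(Rational(7, 3), Rational(1, 19)), -22) = Mul(Rational(7, 57), -22) = Rational(-154, 57) ≈ -2.7018)
Add(Mul(-29872, Pow(14550, -1)), Mul(-35643, Pow(Y, -1))) = Add(Mul(-29872, Pow(14550, -1)), Mul(-35643, Pow(Rational(-154, 57), -1))) = Add(Mul(-29872, Rational(1, 14550)), Mul(-35643, Rational(-57, 154))) = Add(Rational(-14936, 7275), Rational(2031651, 154)) = Rational(14777960881, 1120350)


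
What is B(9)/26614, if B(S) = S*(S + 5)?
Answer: 9/1901 ≈ 0.0047344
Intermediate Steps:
B(S) = S*(5 + S)
B(9)/26614 = (9*(5 + 9))/26614 = (9*14)*(1/26614) = 126*(1/26614) = 9/1901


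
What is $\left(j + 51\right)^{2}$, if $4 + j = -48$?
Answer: $1$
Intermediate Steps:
$j = -52$ ($j = -4 - 48 = -52$)
$\left(j + 51\right)^{2} = \left(-52 + 51\right)^{2} = \left(-1\right)^{2} = 1$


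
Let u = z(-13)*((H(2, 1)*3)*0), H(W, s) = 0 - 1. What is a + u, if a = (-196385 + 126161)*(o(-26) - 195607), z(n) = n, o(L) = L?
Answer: 13738131792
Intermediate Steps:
H(W, s) = -1
a = 13738131792 (a = (-196385 + 126161)*(-26 - 195607) = -70224*(-195633) = 13738131792)
u = 0 (u = -13*(-1*3)*0 = -(-39)*0 = -13*0 = 0)
a + u = 13738131792 + 0 = 13738131792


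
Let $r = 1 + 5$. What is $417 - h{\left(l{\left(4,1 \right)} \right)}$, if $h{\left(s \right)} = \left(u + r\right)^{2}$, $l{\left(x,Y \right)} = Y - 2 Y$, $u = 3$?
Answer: $336$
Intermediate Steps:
$r = 6$
$l{\left(x,Y \right)} = - Y$
$h{\left(s \right)} = 81$ ($h{\left(s \right)} = \left(3 + 6\right)^{2} = 9^{2} = 81$)
$417 - h{\left(l{\left(4,1 \right)} \right)} = 417 - 81 = 336$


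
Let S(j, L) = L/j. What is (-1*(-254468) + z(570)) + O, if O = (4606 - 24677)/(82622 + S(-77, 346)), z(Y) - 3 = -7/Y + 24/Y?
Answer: 153788671910281/604347060 ≈ 2.5447e+5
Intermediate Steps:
z(Y) = 3 + 17/Y (z(Y) = 3 + (-7/Y + 24/Y) = 3 + 17/Y)
O = -1545467/6361548 (O = (4606 - 24677)/(82622 + 346/(-77)) = -20071/(82622 + 346*(-1/77)) = -20071/(82622 - 346/77) = -20071/6361548/77 = -20071*77/6361548 = -1545467/6361548 ≈ -0.24294)
(-1*(-254468) + z(570)) + O = (-1*(-254468) + (3 + 17/570)) - 1545467/6361548 = (254468 + (3 + 17*(1/570))) - 1545467/6361548 = (254468 + (3 + 17/570)) - 1545467/6361548 = (254468 + 1727/570) - 1545467/6361548 = 145048487/570 - 1545467/6361548 = 153788671910281/604347060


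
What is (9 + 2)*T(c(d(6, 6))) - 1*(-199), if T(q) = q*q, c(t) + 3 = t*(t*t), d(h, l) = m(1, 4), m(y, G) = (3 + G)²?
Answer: 152246394675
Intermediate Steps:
d(h, l) = 49 (d(h, l) = (3 + 4)² = 7² = 49)
c(t) = -3 + t³ (c(t) = -3 + t*(t*t) = -3 + t*t² = -3 + t³)
T(q) = q²
(9 + 2)*T(c(d(6, 6))) - 1*(-199) = (9 + 2)*(-3 + 49³)² - 1*(-199) = 11*(-3 + 117649)² + 199 = 11*117646² + 199 = 11*13840581316 + 199 = 152246394476 + 199 = 152246394675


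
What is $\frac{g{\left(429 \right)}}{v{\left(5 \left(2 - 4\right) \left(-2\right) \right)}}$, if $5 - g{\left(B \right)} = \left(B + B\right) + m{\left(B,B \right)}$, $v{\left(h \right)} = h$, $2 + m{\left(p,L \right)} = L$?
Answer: $-64$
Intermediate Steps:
$m{\left(p,L \right)} = -2 + L$
$g{\left(B \right)} = 7 - 3 B$ ($g{\left(B \right)} = 5 - \left(\left(B + B\right) + \left(-2 + B\right)\right) = 5 - \left(2 B + \left(-2 + B\right)\right) = 5 - \left(-2 + 3 B\right) = 7 - 3 B$)
$\frac{g{\left(429 \right)}}{v{\left(5 \left(2 - 4\right) \left(-2\right) \right)}} = \frac{7 - 1287}{5 \left(2 - 4\right) \left(-2\right)} = \frac{7 - 1287}{5 \left(-2\right) \left(-2\right)} = - \frac{1280}{\left(-10\right) \left(-2\right)} = - \frac{1280}{20} = \left(-1280\right) \frac{1}{20} = -64$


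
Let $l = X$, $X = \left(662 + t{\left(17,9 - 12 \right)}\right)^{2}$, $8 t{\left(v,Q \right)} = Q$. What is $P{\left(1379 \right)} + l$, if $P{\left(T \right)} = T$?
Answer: $\frac{28104105}{64} \approx 4.3913 \cdot 10^{5}$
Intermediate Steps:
$t{\left(v,Q \right)} = \frac{Q}{8}$
$X = \frac{28015849}{64}$ ($X = \left(662 + \frac{9 - 12}{8}\right)^{2} = \left(662 + \frac{1}{8} \left(-3\right)\right)^{2} = \left(662 - \frac{3}{8}\right)^{2} = \left(\frac{5293}{8}\right)^{2} = \frac{28015849}{64} \approx 4.3775 \cdot 10^{5}$)
$l = \frac{28015849}{64} \approx 4.3775 \cdot 10^{5}$
$P{\left(1379 \right)} + l = 1379 + \frac{28015849}{64} = \frac{28104105}{64}$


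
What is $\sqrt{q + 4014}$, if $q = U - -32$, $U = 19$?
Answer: $\sqrt{4065} \approx 63.757$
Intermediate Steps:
$q = 51$ ($q = 19 - -32 = 19 + 32 = 51$)
$\sqrt{q + 4014} = \sqrt{51 + 4014} = \sqrt{4065}$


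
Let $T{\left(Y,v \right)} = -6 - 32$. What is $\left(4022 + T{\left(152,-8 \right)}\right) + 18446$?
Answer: $22430$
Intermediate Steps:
$T{\left(Y,v \right)} = -38$
$\left(4022 + T{\left(152,-8 \right)}\right) + 18446 = \left(4022 - 38\right) + 18446 = 3984 + 18446 = 22430$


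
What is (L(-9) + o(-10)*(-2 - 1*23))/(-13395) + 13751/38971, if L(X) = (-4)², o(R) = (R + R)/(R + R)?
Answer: 61515128/174005515 ≈ 0.35352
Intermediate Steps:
o(R) = 1 (o(R) = (2*R)/((2*R)) = (2*R)*(1/(2*R)) = 1)
L(X) = 16
(L(-9) + o(-10)*(-2 - 1*23))/(-13395) + 13751/38971 = (16 + 1*(-2 - 1*23))/(-13395) + 13751/38971 = (16 + 1*(-2 - 23))*(-1/13395) + 13751*(1/38971) = (16 + 1*(-25))*(-1/13395) + 13751/38971 = (16 - 25)*(-1/13395) + 13751/38971 = -9*(-1/13395) + 13751/38971 = 3/4465 + 13751/38971 = 61515128/174005515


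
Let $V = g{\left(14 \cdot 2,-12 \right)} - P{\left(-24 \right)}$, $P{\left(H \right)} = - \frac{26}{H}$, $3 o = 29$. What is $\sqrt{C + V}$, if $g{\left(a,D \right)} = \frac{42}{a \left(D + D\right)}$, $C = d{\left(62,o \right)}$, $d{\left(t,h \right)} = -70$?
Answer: $\frac{i \sqrt{10245}}{12} \approx 8.4348 i$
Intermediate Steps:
$o = \frac{29}{3}$ ($o = \frac{1}{3} \cdot 29 = \frac{29}{3} \approx 9.6667$)
$C = -70$
$g{\left(a,D \right)} = \frac{21}{D a}$ ($g{\left(a,D \right)} = \frac{42}{a 2 D} = \frac{42}{2 D a} = 42 \frac{1}{2 D a} = \frac{21}{D a}$)
$V = - \frac{55}{48}$ ($V = \frac{21}{\left(-12\right) 14 \cdot 2} - - \frac{26}{-24} = 21 \left(- \frac{1}{12}\right) \frac{1}{28} - \left(-26\right) \left(- \frac{1}{24}\right) = 21 \left(- \frac{1}{12}\right) \frac{1}{28} - \frac{13}{12} = - \frac{1}{16} - \frac{13}{12} = - \frac{55}{48} \approx -1.1458$)
$\sqrt{C + V} = \sqrt{-70 - \frac{55}{48}} = \sqrt{- \frac{3415}{48}} = \frac{i \sqrt{10245}}{12}$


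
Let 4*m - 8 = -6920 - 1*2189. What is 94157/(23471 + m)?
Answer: 376628/84783 ≈ 4.4423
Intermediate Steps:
m = -9101/4 (m = 2 + (-6920 - 1*2189)/4 = 2 + (-6920 - 2189)/4 = 2 + (¼)*(-9109) = 2 - 9109/4 = -9101/4 ≈ -2275.3)
94157/(23471 + m) = 94157/(23471 - 9101/4) = 94157/(84783/4) = 94157*(4/84783) = 376628/84783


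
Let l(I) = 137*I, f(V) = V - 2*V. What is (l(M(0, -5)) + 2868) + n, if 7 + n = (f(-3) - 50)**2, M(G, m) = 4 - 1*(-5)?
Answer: 6303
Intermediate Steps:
f(V) = -V
M(G, m) = 9 (M(G, m) = 4 + 5 = 9)
n = 2202 (n = -7 + (-1*(-3) - 50)**2 = -7 + (3 - 50)**2 = -7 + (-47)**2 = -7 + 2209 = 2202)
(l(M(0, -5)) + 2868) + n = (137*9 + 2868) + 2202 = (1233 + 2868) + 2202 = 4101 + 2202 = 6303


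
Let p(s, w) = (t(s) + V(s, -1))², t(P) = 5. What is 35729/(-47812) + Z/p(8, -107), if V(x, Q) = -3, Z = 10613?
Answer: 31705365/11953 ≈ 2652.5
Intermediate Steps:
p(s, w) = 4 (p(s, w) = (5 - 3)² = 2² = 4)
35729/(-47812) + Z/p(8, -107) = 35729/(-47812) + 10613/4 = 35729*(-1/47812) + 10613*(¼) = -35729/47812 + 10613/4 = 31705365/11953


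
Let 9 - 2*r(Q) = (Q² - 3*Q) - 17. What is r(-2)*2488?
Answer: 19904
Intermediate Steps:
r(Q) = 13 - Q²/2 + 3*Q/2 (r(Q) = 9/2 - ((Q² - 3*Q) - 17)/2 = 9/2 - (-17 + Q² - 3*Q)/2 = 9/2 + (17/2 - Q²/2 + 3*Q/2) = 13 - Q²/2 + 3*Q/2)
r(-2)*2488 = (13 - ½*(-2)² + (3/2)*(-2))*2488 = (13 - ½*4 - 3)*2488 = (13 - 2 - 3)*2488 = 8*2488 = 19904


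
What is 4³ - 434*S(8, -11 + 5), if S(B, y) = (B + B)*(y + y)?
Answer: 83392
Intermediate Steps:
S(B, y) = 4*B*y (S(B, y) = (2*B)*(2*y) = 4*B*y)
4³ - 434*S(8, -11 + 5) = 4³ - 1736*8*(-11 + 5) = 64 - 1736*8*(-6) = 64 - 434*(-192) = 64 + 83328 = 83392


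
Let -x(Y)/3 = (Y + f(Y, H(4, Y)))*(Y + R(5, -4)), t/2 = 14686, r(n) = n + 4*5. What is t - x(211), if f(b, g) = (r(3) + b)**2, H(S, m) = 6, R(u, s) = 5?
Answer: 35647988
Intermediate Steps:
r(n) = 20 + n (r(n) = n + 20 = 20 + n)
f(b, g) = (23 + b)**2 (f(b, g) = ((20 + 3) + b)**2 = (23 + b)**2)
t = 29372 (t = 2*14686 = 29372)
x(Y) = -3*(5 + Y)*(Y + (23 + Y)**2) (x(Y) = -3*(Y + (23 + Y)**2)*(Y + 5) = -3*(Y + (23 + Y)**2)*(5 + Y) = -3*(5 + Y)*(Y + (23 + Y)**2))
t - x(211) = 29372 - (-7935 - 2292*211 - 156*211**2 - 3*211**3) = 29372 - (-7935 - 483612 - 156*44521 - 3*9393931) = 29372 - (-7935 - 483612 - 6945276 - 28181793) = 29372 - 1*(-35618616) = 29372 + 35618616 = 35647988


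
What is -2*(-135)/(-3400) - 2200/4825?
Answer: -35131/65620 ≈ -0.53537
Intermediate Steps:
-2*(-135)/(-3400) - 2200/4825 = 270*(-1/3400) - 2200*1/4825 = -27/340 - 88/193 = -35131/65620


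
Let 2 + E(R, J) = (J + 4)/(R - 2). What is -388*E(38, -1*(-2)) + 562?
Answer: 3820/3 ≈ 1273.3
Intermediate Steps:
E(R, J) = -2 + (4 + J)/(-2 + R) (E(R, J) = -2 + (J + 4)/(R - 2) = -2 + (4 + J)/(-2 + R))
-388*E(38, -1*(-2)) + 562 = -388*(8 - 1*(-2) - 2*38)/(-2 + 38) + 562 = -388*(8 + 2 - 76)/36 + 562 = -97*(-66)/9 + 562 = -388*(-11/6) + 562 = 2134/3 + 562 = 3820/3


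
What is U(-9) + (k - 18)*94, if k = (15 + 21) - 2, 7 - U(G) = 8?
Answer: 1503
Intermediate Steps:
U(G) = -1 (U(G) = 7 - 1*8 = 7 - 8 = -1)
k = 34 (k = 36 - 2 = 34)
U(-9) + (k - 18)*94 = -1 + (34 - 18)*94 = -1 + 16*94 = -1 + 1504 = 1503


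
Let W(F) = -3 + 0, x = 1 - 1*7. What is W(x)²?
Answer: 9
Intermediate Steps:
x = -6 (x = 1 - 7 = -6)
W(F) = -3
W(x)² = (-3)² = 9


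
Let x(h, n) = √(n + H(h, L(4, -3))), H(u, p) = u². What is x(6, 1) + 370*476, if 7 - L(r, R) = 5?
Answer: 176120 + √37 ≈ 1.7613e+5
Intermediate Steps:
L(r, R) = 2 (L(r, R) = 7 - 1*5 = 7 - 5 = 2)
x(h, n) = √(n + h²)
x(6, 1) + 370*476 = √(1 + 6²) + 370*476 = √(1 + 36) + 176120 = √37 + 176120 = 176120 + √37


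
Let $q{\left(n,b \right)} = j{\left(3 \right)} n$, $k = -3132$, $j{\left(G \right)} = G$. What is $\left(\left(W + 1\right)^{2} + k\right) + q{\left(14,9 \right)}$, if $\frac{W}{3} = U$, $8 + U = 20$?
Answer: $-1721$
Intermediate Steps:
$U = 12$ ($U = -8 + 20 = 12$)
$W = 36$ ($W = 3 \cdot 12 = 36$)
$q{\left(n,b \right)} = 3 n$
$\left(\left(W + 1\right)^{2} + k\right) + q{\left(14,9 \right)} = \left(\left(36 + 1\right)^{2} - 3132\right) + 3 \cdot 14 = \left(37^{2} - 3132\right) + 42 = \left(1369 - 3132\right) + 42 = -1763 + 42 = -1721$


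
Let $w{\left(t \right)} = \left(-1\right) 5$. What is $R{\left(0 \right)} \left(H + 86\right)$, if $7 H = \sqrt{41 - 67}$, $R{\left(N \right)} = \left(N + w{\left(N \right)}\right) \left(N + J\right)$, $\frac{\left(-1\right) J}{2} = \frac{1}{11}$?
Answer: $\frac{860}{11} + \frac{10 i \sqrt{26}}{77} \approx 78.182 + 0.66221 i$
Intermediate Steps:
$J = - \frac{2}{11} \approx -0.18182$
$w{\left(t \right)} = -5$
$R{\left(N \right)} = \left(-5 + N\right) \left(- \frac{2}{11} + N\right)$ ($R{\left(N \right)} = \left(N - 5\right) \left(N - \frac{2}{11}\right) = \left(-5 + N\right) \left(- \frac{2}{11} + N\right)$)
$H = \frac{i \sqrt{26}}{7}$ ($H = \frac{\sqrt{41 - 67}}{7} = \frac{\sqrt{-26}}{7} = \frac{i \sqrt{26}}{7} \approx 0.72843 i$)
$R{\left(0 \right)} \left(H + 86\right) = \left(\frac{10}{11} + 0^{2} - 0\right) \left(\frac{i \sqrt{26}}{7} + 86\right) = \left(\frac{10}{11} + 0 + 0\right) \left(86 + \frac{i \sqrt{26}}{7}\right) = \frac{10 \left(86 + \frac{i \sqrt{26}}{7}\right)}{11} = \frac{860}{11} + \frac{10 i \sqrt{26}}{77}$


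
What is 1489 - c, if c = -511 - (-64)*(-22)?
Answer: 3408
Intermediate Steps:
c = -1919 (c = -511 - 1*1408 = -511 - 1408 = -1919)
1489 - c = 1489 - 1*(-1919) = 1489 + 1919 = 3408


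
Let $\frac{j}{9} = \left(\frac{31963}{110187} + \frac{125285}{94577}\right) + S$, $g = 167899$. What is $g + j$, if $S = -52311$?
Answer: $- \frac{50101851938422}{165415173} \approx -3.0289 \cdot 10^{5}$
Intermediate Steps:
$j = - \frac{77874894069949}{165415173}$ ($j = 9 \left(\left(\frac{31963}{110187} + \frac{125285}{94577}\right) - 52311\right) = 9 \left(\frac{2403963278}{1488736557} - 52311\right) = 9 \left(- \frac{77874894069949}{1488736557}\right) = - \frac{77874894069949}{165415173} \approx -4.7078 \cdot 10^{5}$)
$g + j = 167899 - \frac{77874894069949}{165415173} = - \frac{50101851938422}{165415173}$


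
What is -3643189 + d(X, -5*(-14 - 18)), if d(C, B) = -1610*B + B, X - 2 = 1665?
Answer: -3900629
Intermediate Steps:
X = 1667 (X = 2 + 1665 = 1667)
d(C, B) = -1609*B
-3643189 + d(X, -5*(-14 - 18)) = -3643189 - (-8045)*(-14 - 18) = -3643189 - (-8045)*(-32) = -3643189 - 1609*160 = -3643189 - 257440 = -3900629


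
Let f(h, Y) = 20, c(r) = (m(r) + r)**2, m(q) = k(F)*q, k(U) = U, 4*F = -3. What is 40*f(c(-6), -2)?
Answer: 800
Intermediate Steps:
F = -3/4 (F = (1/4)*(-3) = -3/4 ≈ -0.75000)
m(q) = -3*q/4
c(r) = r**2/16 (c(r) = (-3*r/4 + r)**2 = (r/4)**2 = r**2/16)
40*f(c(-6), -2) = 40*20 = 800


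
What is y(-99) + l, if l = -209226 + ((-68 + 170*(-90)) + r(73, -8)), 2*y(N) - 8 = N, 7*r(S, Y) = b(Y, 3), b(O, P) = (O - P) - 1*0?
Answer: -3144975/14 ≈ -2.2464e+5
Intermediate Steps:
b(O, P) = O - P (b(O, P) = (O - P) + 0 = O - P)
r(S, Y) = -3/7 + Y/7 (r(S, Y) = (Y - 1*3)/7 = (Y - 3)/7 = (-3 + Y)/7 = -3/7 + Y/7)
y(N) = 4 + N/2
l = -1572169/7 (l = -209226 + ((-68 + 170*(-90)) + (-3/7 + (⅐)*(-8))) = -209226 + ((-68 - 15300) + (-3/7 - 8/7)) = -209226 + (-15368 - 11/7) = -209226 - 107587/7 = -1572169/7 ≈ -2.2460e+5)
y(-99) + l = (4 + (½)*(-99)) - 1572169/7 = (4 - 99/2) - 1572169/7 = -91/2 - 1572169/7 = -3144975/14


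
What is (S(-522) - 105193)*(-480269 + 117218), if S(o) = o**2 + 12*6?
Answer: -60761304513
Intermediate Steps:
S(o) = 72 + o**2 (S(o) = o**2 + 72 = 72 + o**2)
(S(-522) - 105193)*(-480269 + 117218) = ((72 + (-522)**2) - 105193)*(-480269 + 117218) = ((72 + 272484) - 105193)*(-363051) = (272556 - 105193)*(-363051) = 167363*(-363051) = -60761304513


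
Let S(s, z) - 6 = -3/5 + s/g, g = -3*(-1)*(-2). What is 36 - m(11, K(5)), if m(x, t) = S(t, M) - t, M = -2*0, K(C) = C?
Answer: 1093/30 ≈ 36.433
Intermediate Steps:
g = -6 (g = 3*(-2) = -6)
M = 0
S(s, z) = 27/5 - s/6 (S(s, z) = 6 + (-3/5 + s/(-6)) = 6 + (-3*1/5 + s*(-1/6)) = 6 + (-3/5 - s/6) = 27/5 - s/6)
m(x, t) = 27/5 - 7*t/6 (m(x, t) = (27/5 - t/6) - t = 27/5 - 7*t/6)
36 - m(11, K(5)) = 36 - (27/5 - 7/6*5) = 36 - (27/5 - 35/6) = 36 - 1*(-13/30) = 36 + 13/30 = 1093/30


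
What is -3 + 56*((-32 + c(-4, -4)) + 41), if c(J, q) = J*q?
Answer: 1397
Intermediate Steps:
-3 + 56*((-32 + c(-4, -4)) + 41) = -3 + 56*((-32 - 4*(-4)) + 41) = -3 + 56*((-32 + 16) + 41) = -3 + 56*(-16 + 41) = -3 + 56*25 = -3 + 1400 = 1397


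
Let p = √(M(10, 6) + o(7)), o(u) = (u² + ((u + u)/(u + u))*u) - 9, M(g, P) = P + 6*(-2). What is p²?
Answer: 41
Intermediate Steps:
M(g, P) = -12 + P (M(g, P) = P - 12 = -12 + P)
o(u) = -9 + u + u² (o(u) = (u² + ((2*u)/((2*u)))*u) - 9 = (u² + ((2*u)*(1/(2*u)))*u) - 9 = (u² + 1*u) - 9 = (u² + u) - 9 = (u + u²) - 9 = -9 + u + u²)
p = √41 (p = √((-12 + 6) + (-9 + 7 + 7²)) = √(-6 + (-9 + 7 + 49)) = √(-6 + 47) = √41 ≈ 6.4031)
p² = (√41)² = 41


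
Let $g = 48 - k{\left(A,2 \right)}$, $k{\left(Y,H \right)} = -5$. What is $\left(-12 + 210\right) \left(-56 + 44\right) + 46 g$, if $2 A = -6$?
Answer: $62$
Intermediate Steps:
$A = -3$ ($A = \frac{1}{2} \left(-6\right) = -3$)
$g = 53$ ($g = 48 - -5 = 48 + 5 = 53$)
$\left(-12 + 210\right) \left(-56 + 44\right) + 46 g = \left(-12 + 210\right) \left(-56 + 44\right) + 46 \cdot 53 = 198 \left(-12\right) + 2438 = -2376 + 2438 = 62$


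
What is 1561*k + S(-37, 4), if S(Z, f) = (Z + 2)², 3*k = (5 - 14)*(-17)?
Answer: 80836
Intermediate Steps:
k = 51 (k = ((5 - 14)*(-17))/3 = (-9*(-17))/3 = (⅓)*153 = 51)
S(Z, f) = (2 + Z)²
1561*k + S(-37, 4) = 1561*51 + (2 - 37)² = 79611 + (-35)² = 79611 + 1225 = 80836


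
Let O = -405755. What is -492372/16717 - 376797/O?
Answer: -193483485411/6783006335 ≈ -28.525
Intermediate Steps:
-492372/16717 - 376797/O = -492372/16717 - 376797/(-405755) = -492372*1/16717 - 376797*(-1/405755) = -492372/16717 + 376797/405755 = -193483485411/6783006335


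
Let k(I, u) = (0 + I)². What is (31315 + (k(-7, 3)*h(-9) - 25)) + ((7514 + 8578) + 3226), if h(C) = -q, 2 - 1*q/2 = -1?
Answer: 50314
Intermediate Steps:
q = 6 (q = 4 - 2*(-1) = 4 + 2 = 6)
k(I, u) = I²
h(C) = -6 (h(C) = -1*6 = -6)
(31315 + (k(-7, 3)*h(-9) - 25)) + ((7514 + 8578) + 3226) = (31315 + ((-7)²*(-6) - 25)) + ((7514 + 8578) + 3226) = (31315 + (49*(-6) - 25)) + (16092 + 3226) = (31315 + (-294 - 25)) + 19318 = (31315 - 319) + 19318 = 30996 + 19318 = 50314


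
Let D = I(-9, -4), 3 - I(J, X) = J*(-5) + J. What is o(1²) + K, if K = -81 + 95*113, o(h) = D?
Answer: 10621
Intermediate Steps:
I(J, X) = 3 + 4*J (I(J, X) = 3 - (J*(-5) + J) = 3 - (-5*J + J) = 3 - (-4)*J = 3 + 4*J)
D = -33 (D = 3 + 4*(-9) = 3 - 36 = -33)
o(h) = -33
K = 10654 (K = -81 + 10735 = 10654)
o(1²) + K = -33 + 10654 = 10621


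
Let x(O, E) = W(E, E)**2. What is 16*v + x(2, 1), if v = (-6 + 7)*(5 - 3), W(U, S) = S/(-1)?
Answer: 33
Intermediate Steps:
W(U, S) = -S (W(U, S) = S*(-1) = -S)
v = 2 (v = 1*2 = 2)
x(O, E) = E**2 (x(O, E) = (-E)**2 = E**2)
16*v + x(2, 1) = 16*2 + 1**2 = 32 + 1 = 33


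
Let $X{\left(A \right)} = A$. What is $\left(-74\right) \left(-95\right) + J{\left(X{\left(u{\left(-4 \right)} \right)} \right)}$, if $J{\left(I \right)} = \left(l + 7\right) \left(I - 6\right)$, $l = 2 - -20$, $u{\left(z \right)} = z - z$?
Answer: $6856$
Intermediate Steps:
$u{\left(z \right)} = 0$
$l = 22$ ($l = 2 + 20 = 22$)
$J{\left(I \right)} = -174 + 29 I$ ($J{\left(I \right)} = \left(22 + 7\right) \left(I - 6\right) = 29 \left(-6 + I\right) = -174 + 29 I$)
$\left(-74\right) \left(-95\right) + J{\left(X{\left(u{\left(-4 \right)} \right)} \right)} = \left(-74\right) \left(-95\right) + \left(-174 + 29 \cdot 0\right) = 7030 + \left(-174 + 0\right) = 7030 - 174 = 6856$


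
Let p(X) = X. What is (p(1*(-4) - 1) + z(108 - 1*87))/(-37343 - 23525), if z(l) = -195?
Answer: 50/15217 ≈ 0.0032858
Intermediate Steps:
(p(1*(-4) - 1) + z(108 - 1*87))/(-37343 - 23525) = ((1*(-4) - 1) - 195)/(-37343 - 23525) = ((-4 - 1) - 195)/(-60868) = (-5 - 195)*(-1/60868) = -200*(-1/60868) = 50/15217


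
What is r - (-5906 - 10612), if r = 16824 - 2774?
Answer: 30568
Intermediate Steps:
r = 14050
r - (-5906 - 10612) = 14050 - (-5906 - 10612) = 14050 - 1*(-16518) = 14050 + 16518 = 30568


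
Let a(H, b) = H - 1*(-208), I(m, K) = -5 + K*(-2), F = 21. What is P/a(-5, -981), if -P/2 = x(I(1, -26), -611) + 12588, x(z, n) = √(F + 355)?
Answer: -25176/203 - 4*√94/203 ≈ -124.21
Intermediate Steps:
I(m, K) = -5 - 2*K
x(z, n) = 2*√94 (x(z, n) = √(21 + 355) = √376 = 2*√94)
a(H, b) = 208 + H (a(H, b) = H + 208 = 208 + H)
P = -25176 - 4*√94 (P = -2*(2*√94 + 12588) = -2*(12588 + 2*√94) = -25176 - 4*√94 ≈ -25215.)
P/a(-5, -981) = (-25176 - 4*√94)/(208 - 5) = (-25176 - 4*√94)/203 = (-25176 - 4*√94)*(1/203) = -25176/203 - 4*√94/203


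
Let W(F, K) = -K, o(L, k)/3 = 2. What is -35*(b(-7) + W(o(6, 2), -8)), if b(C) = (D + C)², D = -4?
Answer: -4515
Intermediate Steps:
o(L, k) = 6 (o(L, k) = 3*2 = 6)
b(C) = (-4 + C)²
-35*(b(-7) + W(o(6, 2), -8)) = -35*((-4 - 7)² - 1*(-8)) = -35*((-11)² + 8) = -35*(121 + 8) = -35*129 = -4515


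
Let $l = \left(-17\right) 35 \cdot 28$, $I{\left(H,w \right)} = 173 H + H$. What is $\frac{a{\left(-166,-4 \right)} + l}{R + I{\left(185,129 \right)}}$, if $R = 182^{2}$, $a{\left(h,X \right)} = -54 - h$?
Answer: $- \frac{8274}{32657} \approx -0.25336$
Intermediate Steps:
$I{\left(H,w \right)} = 174 H$
$R = 33124$
$l = -16660$ ($l = \left(-595\right) 28 = -16660$)
$\frac{a{\left(-166,-4 \right)} + l}{R + I{\left(185,129 \right)}} = \frac{\left(-54 - -166\right) - 16660}{33124 + 174 \cdot 185} = \frac{\left(-54 + 166\right) - 16660}{33124 + 32190} = \frac{112 - 16660}{65314} = \left(-16548\right) \frac{1}{65314} = - \frac{8274}{32657}$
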